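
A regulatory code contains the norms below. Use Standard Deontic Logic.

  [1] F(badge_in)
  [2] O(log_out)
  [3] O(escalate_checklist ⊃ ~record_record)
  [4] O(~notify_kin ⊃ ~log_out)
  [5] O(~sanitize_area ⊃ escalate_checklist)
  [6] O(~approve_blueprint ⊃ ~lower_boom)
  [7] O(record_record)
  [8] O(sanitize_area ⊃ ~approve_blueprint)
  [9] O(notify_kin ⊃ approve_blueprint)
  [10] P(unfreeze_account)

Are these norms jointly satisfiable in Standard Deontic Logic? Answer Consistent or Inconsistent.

Inconsistent

From premise 2 we have O(log_out).
Premise 4 is O(~notify_kin ⊃ ~log_out); contrapositively O(log_out ⊃ notify_kin). Since O(log_out) holds, K gives O(notify_kin).
From O(notify_kin) and premise 9, O(notify_kin ⊃ approve_blueprint), we obtain O(approve_blueprint).
Premise 8 is O(sanitize_area ⊃ ~approve_blueprint); contrapositively O(approve_blueprint ⊃ ~sanitize_area). Since O(approve_blueprint) holds, K gives O(~sanitize_area).
From O(~sanitize_area) and premise 5, O(~sanitize_area ⊃ escalate_checklist), we obtain O(escalate_checklist).
Applying K to premise 3 (O(escalate_checklist ⊃ ~record_record)) and O(escalate_checklist) yields O(~record_record).
Yet premise 7 states O(record_record).
We now have both O(~record_record) and O(record_record) — record_record is simultaneously obligatory and forbidden, violating the D-axiom.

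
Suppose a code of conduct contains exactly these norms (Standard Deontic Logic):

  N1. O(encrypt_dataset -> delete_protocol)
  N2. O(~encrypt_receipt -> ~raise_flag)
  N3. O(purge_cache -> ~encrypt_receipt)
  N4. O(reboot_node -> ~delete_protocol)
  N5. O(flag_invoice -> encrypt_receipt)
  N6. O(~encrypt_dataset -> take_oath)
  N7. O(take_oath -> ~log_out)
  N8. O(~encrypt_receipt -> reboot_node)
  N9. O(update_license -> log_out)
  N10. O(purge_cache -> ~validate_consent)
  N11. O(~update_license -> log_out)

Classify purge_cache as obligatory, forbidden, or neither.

Forbidden

Premises 11 and 9 are O(~update_license -> log_out) and O(update_license -> log_out); every ideal world satisfies ~update_license or update_license, so in either case log_out holds — hence O(log_out).
Premise 7 is O(take_oath -> ~log_out); contrapositively O(log_out -> ~take_oath). Since O(log_out) holds, K gives O(~take_oath).
Premise 6 is O(~encrypt_dataset -> take_oath); contrapositively O(~take_oath -> encrypt_dataset). Since O(~take_oath) holds, K gives O(encrypt_dataset).
Premise 1 is O(encrypt_dataset -> delete_protocol); since O(encrypt_dataset), deontic closure gives O(delete_protocol).
Premise 4, O(reboot_node -> ~delete_protocol), contraposes to O(delete_protocol -> ~reboot_node); with O(delete_protocol) we get O(~reboot_node).
The contrapositive of premise 8 (O(~encrypt_receipt -> reboot_node)) is O(~reboot_node -> encrypt_receipt), and O(~reboot_node) is already established, so O(encrypt_receipt).
Premise 3 is O(purge_cache -> ~encrypt_receipt); contrapositively O(encrypt_receipt -> ~purge_cache). Since O(encrypt_receipt) holds, K gives O(~purge_cache).
Premises 2, 5, 10 do not contribute to this derivation.
Thus O(~purge_cache), which is F(purge_cache): purge_cache is forbidden.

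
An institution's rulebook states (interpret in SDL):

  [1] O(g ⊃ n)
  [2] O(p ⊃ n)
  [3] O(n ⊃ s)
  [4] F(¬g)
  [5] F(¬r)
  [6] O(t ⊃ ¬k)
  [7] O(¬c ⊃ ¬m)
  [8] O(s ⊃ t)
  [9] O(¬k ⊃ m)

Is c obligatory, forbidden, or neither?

Obligatory

F(¬g) at premise 4 means O(g).
From O(g) and premise 1, O(g ⊃ n), we obtain O(n).
Applying K to premise 3 (O(n ⊃ s)) and O(n) yields O(s).
With premise 8, O(s ⊃ t), the K-axiom yields O(t).
With premise 6, O(t ⊃ ¬k), the K-axiom yields O(¬k).
From O(¬k) and premise 9, O(¬k ⊃ m), we obtain O(m).
Premise 7, O(¬c ⊃ ¬m), contraposes to O(m ⊃ c); with O(m) we get O(c).
Premises 2, 5 do not contribute to this derivation.
Hence c is obligatory.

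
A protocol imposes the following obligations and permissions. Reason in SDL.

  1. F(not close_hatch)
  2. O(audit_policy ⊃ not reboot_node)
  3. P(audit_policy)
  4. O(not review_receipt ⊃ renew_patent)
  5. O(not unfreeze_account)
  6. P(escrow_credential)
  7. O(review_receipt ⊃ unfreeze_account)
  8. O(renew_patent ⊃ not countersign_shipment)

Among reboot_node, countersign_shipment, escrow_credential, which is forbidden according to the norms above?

Premise 5 states O(not unfreeze_account) outright.
Premise 7 is O(review_receipt ⊃ unfreeze_account); contrapositively O(not unfreeze_account ⊃ not review_receipt). Since O(not unfreeze_account) holds, K gives O(not review_receipt).
With premise 4, O(not review_receipt ⊃ renew_patent), the K-axiom yields O(renew_patent).
With premise 8, O(renew_patent ⊃ not countersign_shipment), the K-axiom yields O(not countersign_shipment).
So O(not countersign_shipment) holds, i.e. countersign_shipment is forbidden. None of the other listed options is forbidden under the premises.

countersign_shipment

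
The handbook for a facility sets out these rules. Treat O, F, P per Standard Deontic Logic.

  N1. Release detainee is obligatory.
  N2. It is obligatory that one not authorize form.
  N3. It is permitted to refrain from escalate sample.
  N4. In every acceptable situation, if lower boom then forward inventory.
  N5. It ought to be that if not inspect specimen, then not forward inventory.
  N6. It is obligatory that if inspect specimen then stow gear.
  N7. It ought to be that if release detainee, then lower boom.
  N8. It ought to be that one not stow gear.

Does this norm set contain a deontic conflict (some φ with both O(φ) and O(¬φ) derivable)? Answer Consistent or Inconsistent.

Inconsistent

From premise 1 we have O(release_detainee).
From O(release_detainee) and premise 7, O(release_detainee → lower_boom), we obtain O(lower_boom).
Premise 4 is O(lower_boom → forward_inventory); since O(lower_boom), deontic closure gives O(forward_inventory).
The contrapositive of premise 5 (O(¬inspect_specimen → ¬forward_inventory)) is O(forward_inventory → inspect_specimen), and O(forward_inventory) is already established, so O(inspect_specimen).
From O(inspect_specimen) and premise 6, O(inspect_specimen → stow_gear), we obtain O(stow_gear).
But premise 8 directly asserts O(¬stow_gear).
We now have both O(stow_gear) and O(¬stow_gear) — stow_gear is simultaneously obligatory and forbidden, violating the D-axiom.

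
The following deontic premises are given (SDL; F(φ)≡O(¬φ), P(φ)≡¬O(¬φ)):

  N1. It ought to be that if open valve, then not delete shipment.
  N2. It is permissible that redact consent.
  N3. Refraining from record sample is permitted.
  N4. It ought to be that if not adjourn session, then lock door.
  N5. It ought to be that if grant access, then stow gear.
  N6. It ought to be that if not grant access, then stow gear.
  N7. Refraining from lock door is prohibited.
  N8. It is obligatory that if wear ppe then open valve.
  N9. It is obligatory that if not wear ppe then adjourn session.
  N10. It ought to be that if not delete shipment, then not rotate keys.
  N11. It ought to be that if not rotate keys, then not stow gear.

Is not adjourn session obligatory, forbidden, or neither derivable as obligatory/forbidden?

Forbidden

Premises 6 and 5 are O(¬grant_access → stow_gear) and O(grant_access → stow_gear); every ideal world satisfies ¬grant_access or grant_access, so in either case stow_gear holds — hence O(stow_gear).
Premise 11, O(¬rotate_keys → ¬stow_gear), contraposes to O(stow_gear → rotate_keys); with O(stow_gear) we get O(rotate_keys).
The contrapositive of premise 10 (O(¬delete_shipment → ¬rotate_keys)) is O(rotate_keys → delete_shipment), and O(rotate_keys) is already established, so O(delete_shipment).
The contrapositive of premise 1 (O(open_valve → ¬delete_shipment)) is O(delete_shipment → ¬open_valve), and O(delete_shipment) is already established, so O(¬open_valve).
Premise 8 is O(wear_ppe → open_valve); contrapositively O(¬open_valve → ¬wear_ppe). Since O(¬open_valve) holds, K gives O(¬wear_ppe).
Applying K to premise 9 (O(¬wear_ppe → adjourn_session)) and O(¬wear_ppe) yields O(adjourn_session).
Premises 2, 3, 4, 7 do not contribute to this derivation.
Thus O(adjourn_session), which is F(¬adjourn_session): ¬adjourn_session is forbidden.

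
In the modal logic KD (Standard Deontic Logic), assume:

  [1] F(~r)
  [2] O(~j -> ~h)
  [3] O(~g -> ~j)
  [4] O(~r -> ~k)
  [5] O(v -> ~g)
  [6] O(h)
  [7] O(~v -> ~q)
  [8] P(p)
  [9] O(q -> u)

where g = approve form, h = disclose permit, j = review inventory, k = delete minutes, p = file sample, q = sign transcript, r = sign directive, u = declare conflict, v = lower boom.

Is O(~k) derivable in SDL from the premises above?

No

Premise 4 is O(~r -> ~k), but O(~r) is not derivable from the premises, so it does not yield O(~k).
No other premise forces O(~k). An ideal world satisfying every premise can still have ~k false, so O(~k) is not derivable.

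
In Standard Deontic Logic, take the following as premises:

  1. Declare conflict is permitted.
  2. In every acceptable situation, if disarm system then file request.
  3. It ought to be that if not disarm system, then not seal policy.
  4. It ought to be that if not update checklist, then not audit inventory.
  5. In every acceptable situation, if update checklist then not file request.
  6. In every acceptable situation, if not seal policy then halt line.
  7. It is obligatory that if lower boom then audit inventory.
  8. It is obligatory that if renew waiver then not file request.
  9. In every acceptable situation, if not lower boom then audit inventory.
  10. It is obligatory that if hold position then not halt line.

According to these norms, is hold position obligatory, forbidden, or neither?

Premises 9 and 7 cover both cases: O(¬lower_boom → audit_inventory) and O(lower_boom → audit_inventory). Since ¬lower_boom ∨ lower_boom is a tautology, O(audit_inventory) follows.
Premise 4 is O(¬update_checklist → ¬audit_inventory); contrapositively O(audit_inventory → update_checklist). Since O(audit_inventory) holds, K gives O(update_checklist).
From O(update_checklist) and premise 5, O(update_checklist → ¬file_request), we obtain O(¬file_request).
The contrapositive of premise 2 (O(disarm_system → file_request)) is O(¬file_request → ¬disarm_system), and O(¬file_request) is already established, so O(¬disarm_system).
Applying K to premise 3 (O(¬disarm_system → ¬seal_policy)) and O(¬disarm_system) yields O(¬seal_policy).
From O(¬seal_policy) and premise 6, O(¬seal_policy → halt_line), we obtain O(halt_line).
Premise 10 is O(hold_position → ¬halt_line); contrapositively O(halt_line → ¬hold_position). Since O(halt_line) holds, K gives O(¬hold_position).
Premises 1, 8 do not contribute to this derivation.
Thus O(¬hold_position), which is F(hold_position): hold_position is forbidden.

Forbidden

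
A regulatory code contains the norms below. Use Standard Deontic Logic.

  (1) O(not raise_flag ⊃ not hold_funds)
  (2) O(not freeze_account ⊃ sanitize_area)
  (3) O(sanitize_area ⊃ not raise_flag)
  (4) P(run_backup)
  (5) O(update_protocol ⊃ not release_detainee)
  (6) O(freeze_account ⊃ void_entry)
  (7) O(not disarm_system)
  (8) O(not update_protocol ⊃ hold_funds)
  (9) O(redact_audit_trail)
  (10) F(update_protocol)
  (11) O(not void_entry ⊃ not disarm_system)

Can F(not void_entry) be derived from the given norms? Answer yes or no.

Yes

F(update_protocol) at premise 10 means O(not update_protocol).
With premise 8, O(not update_protocol ⊃ hold_funds), the K-axiom yields O(hold_funds).
Premise 1, O(not raise_flag ⊃ not hold_funds), contraposes to O(hold_funds ⊃ raise_flag); with O(hold_funds) we get O(raise_flag).
The contrapositive of premise 3 (O(sanitize_area ⊃ not raise_flag)) is O(raise_flag ⊃ not sanitize_area), and O(raise_flag) is already established, so O(not sanitize_area).
The contrapositive of premise 2 (O(not freeze_account ⊃ sanitize_area)) is O(not sanitize_area ⊃ freeze_account), and O(not sanitize_area) is already established, so O(freeze_account).
Applying K to premise 6 (O(freeze_account ⊃ void_entry)) and O(freeze_account) yields O(void_entry).
Premises 4, 5, 7, 9, 11 do not contribute to this derivation.
So O(void_entry) holds, i.e. F(not void_entry). The claim follows.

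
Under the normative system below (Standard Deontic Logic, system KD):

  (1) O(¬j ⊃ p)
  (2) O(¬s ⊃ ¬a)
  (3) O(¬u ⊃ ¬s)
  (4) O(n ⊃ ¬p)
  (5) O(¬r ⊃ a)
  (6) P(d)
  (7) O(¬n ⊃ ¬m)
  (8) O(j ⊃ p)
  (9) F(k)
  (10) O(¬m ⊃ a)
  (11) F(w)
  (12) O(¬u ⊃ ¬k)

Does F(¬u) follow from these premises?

Premises 8 and 1 are O(j ⊃ p) and O(¬j ⊃ p); every ideal world satisfies j or ¬j, so in either case p holds — hence O(p).
Premise 4, O(n ⊃ ¬p), contraposes to O(p ⊃ ¬n); with O(p) we get O(¬n).
Applying K to premise 7 (O(¬n ⊃ ¬m)) and O(¬n) yields O(¬m).
Applying K to premise 10 (O(¬m ⊃ a)) and O(¬m) yields O(a).
Premise 2 is O(¬s ⊃ ¬a); contrapositively O(a ⊃ s). Since O(a) holds, K gives O(s).
Premise 3, O(¬u ⊃ ¬s), contraposes to O(s ⊃ u); with O(s) we get O(u).
Premises 5, 6, 9, 11, 12 do not contribute to this derivation.
So O(u) holds, i.e. F(¬u). The claim follows.

Yes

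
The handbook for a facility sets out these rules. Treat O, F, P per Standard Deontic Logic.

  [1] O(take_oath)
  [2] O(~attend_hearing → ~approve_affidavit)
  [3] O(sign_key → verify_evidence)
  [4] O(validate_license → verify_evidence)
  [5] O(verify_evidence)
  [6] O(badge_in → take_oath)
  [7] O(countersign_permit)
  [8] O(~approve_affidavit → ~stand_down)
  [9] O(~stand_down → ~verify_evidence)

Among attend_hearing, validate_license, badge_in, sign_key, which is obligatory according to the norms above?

attend_hearing

Premise 5 states O(verify_evidence) outright.
The contrapositive of premise 9 (O(~stand_down → ~verify_evidence)) is O(verify_evidence → stand_down), and O(verify_evidence) is already established, so O(stand_down).
Premise 8, O(~approve_affidavit → ~stand_down), contraposes to O(stand_down → approve_affidavit); with O(stand_down) we get O(approve_affidavit).
The contrapositive of premise 2 (O(~attend_hearing → ~approve_affidavit)) is O(approve_affidavit → attend_hearing), and O(approve_affidavit) is already established, so O(attend_hearing).
So O(attend_hearing) holds — attend_hearing is obligatory. None of the other listed options is made obligatory by any chain of premises.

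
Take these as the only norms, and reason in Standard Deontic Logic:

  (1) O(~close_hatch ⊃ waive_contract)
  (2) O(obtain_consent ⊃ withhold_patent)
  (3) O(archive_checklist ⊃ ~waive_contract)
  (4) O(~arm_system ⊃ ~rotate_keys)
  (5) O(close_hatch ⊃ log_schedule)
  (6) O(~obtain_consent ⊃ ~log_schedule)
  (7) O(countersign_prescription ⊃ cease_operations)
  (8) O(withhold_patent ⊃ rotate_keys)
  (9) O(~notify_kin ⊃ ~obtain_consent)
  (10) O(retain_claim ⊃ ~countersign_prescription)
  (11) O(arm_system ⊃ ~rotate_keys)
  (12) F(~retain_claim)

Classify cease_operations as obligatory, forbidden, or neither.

Premise 7 is O(countersign_prescription ⊃ cease_operations), but O(countersign_prescription) is not derivable from the premises, so it does not yield O(cease_operations).
No premise or chain of K-axiom applications forces O(cease_operations), and none forces O(~cease_operations). So cease_operations is neither obligatory nor forbidden under these norms.

Neither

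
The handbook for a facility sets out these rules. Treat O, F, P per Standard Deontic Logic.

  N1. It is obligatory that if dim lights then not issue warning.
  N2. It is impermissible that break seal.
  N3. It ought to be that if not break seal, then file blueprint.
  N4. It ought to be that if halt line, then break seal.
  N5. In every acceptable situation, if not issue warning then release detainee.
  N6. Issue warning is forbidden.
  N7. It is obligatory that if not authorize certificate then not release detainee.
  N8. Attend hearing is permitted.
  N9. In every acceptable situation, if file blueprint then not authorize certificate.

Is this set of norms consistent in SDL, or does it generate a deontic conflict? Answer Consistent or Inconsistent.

Inconsistent

Premise 6 is F(issue_warning), i.e. O(¬issue_warning).
From O(¬issue_warning) and premise 5, O(¬issue_warning → release_detainee), we obtain O(release_detainee).
Premise 7 is O(¬authorize_certificate → ¬release_detainee); contrapositively O(release_detainee → authorize_certificate). Since O(release_detainee) holds, K gives O(authorize_certificate).
Premise 9 is O(file_blueprint → ¬authorize_certificate); contrapositively O(authorize_certificate → ¬file_blueprint). Since O(authorize_certificate) holds, K gives O(¬file_blueprint).
The contrapositive of premise 3 (O(¬break_seal → file_blueprint)) is O(¬file_blueprint → break_seal), and O(¬file_blueprint) is already established, so O(break_seal).
But premise 2, F(break_seal), means O(¬break_seal).
We now have both O(break_seal) and O(¬break_seal) — break_seal is simultaneously obligatory and forbidden, violating the D-axiom.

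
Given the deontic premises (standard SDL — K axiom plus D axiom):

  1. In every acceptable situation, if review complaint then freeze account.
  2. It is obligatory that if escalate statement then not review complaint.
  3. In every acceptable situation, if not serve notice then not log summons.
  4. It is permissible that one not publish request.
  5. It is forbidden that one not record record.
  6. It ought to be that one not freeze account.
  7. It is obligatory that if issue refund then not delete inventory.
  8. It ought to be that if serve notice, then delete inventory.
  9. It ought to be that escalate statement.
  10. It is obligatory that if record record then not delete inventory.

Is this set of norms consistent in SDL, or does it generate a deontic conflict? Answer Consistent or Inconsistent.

Consistent

Premise 1 is O(review_complaint → freeze_account), but O(review_complaint) is not derivable from the premises, so it does not yield O(freeze_account).
So O(freeze_account) is not derivable, and the apparent clash with O(¬freeze_account) does not arise.
A world satisfying every obligation exists (e.g. delete_inventory=false, escalate_statement=true, freeze_account=false, issue_refund=false, log_summons=false, publish_request=false, record_record=true, review_complaint=false, serve_notice=false); no atom is both obligatory and forbidden, so the set is consistent.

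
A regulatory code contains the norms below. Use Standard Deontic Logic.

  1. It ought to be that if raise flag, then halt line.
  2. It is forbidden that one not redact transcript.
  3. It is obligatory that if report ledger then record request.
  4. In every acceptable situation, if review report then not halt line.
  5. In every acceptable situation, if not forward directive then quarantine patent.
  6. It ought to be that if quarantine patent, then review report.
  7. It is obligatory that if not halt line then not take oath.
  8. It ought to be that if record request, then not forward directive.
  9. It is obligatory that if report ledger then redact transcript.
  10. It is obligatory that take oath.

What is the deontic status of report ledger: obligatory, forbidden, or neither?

Premise 10 gives O(take_oath).
Premise 7, O(¬halt_line → ¬take_oath), contraposes to O(take_oath → halt_line); with O(take_oath) we get O(halt_line).
Premise 4 is O(review_report → ¬halt_line); contrapositively O(halt_line → ¬review_report). Since O(halt_line) holds, K gives O(¬review_report).
Premise 6, O(quarantine_patent → review_report), contraposes to O(¬review_report → ¬quarantine_patent); with O(¬review_report) we get O(¬quarantine_patent).
Premise 5, O(¬forward_directive → quarantine_patent), contraposes to O(¬quarantine_patent → forward_directive); with O(¬quarantine_patent) we get O(forward_directive).
Premise 8, O(record_request → ¬forward_directive), contraposes to O(forward_directive → ¬record_request); with O(forward_directive) we get O(¬record_request).
Premise 3, O(report_ledger → record_request), contraposes to O(¬record_request → ¬report_ledger); with O(¬record_request) we get O(¬report_ledger).
Premises 1, 2, 9 do not contribute to this derivation.
Thus O(¬report_ledger), which is F(report_ledger): report_ledger is forbidden.

Forbidden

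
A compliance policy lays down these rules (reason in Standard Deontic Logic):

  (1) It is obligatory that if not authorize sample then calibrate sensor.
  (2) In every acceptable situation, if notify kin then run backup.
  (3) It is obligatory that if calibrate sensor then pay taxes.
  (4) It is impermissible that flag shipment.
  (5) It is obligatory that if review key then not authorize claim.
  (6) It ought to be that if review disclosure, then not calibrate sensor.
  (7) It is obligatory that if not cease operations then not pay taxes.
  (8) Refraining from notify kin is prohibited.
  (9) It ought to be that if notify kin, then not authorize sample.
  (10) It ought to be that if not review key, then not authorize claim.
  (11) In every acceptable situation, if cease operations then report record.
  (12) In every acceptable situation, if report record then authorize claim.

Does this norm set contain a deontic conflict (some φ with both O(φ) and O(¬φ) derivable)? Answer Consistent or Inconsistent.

Premises 10 and 5 are O(¬review_key → ¬authorize_claim) and O(review_key → ¬authorize_claim); every ideal world satisfies ¬review_key or review_key, so in either case ¬authorize_claim holds — hence O(¬authorize_claim).
Premise 12, O(report_record → authorize_claim), contraposes to O(¬authorize_claim → ¬report_record); with O(¬authorize_claim) we get O(¬report_record).
Premise 11 is O(cease_operations → report_record); contrapositively O(¬report_record → ¬cease_operations). Since O(¬report_record) holds, K gives O(¬cease_operations).
From O(¬cease_operations) and premise 7, O(¬cease_operations → ¬pay_taxes), we obtain O(¬pay_taxes).
Premise 3 is O(calibrate_sensor → pay_taxes); contrapositively O(¬pay_taxes → ¬calibrate_sensor). Since O(¬pay_taxes) holds, K gives O(¬calibrate_sensor).
Premise 1, O(¬authorize_sample → calibrate_sensor), contraposes to O(¬calibrate_sensor → authorize_sample); with O(¬calibrate_sensor) we get O(authorize_sample).
Premise 9 is O(notify_kin → ¬authorize_sample); contrapositively O(authorize_sample → ¬notify_kin). Since O(authorize_sample) holds, K gives O(¬notify_kin).
However, F(¬notify_kin) at premise 8 amounts to O(notify_kin).
We now have both O(¬notify_kin) and O(notify_kin) — notify_kin is simultaneously obligatory and forbidden, violating the D-axiom.

Inconsistent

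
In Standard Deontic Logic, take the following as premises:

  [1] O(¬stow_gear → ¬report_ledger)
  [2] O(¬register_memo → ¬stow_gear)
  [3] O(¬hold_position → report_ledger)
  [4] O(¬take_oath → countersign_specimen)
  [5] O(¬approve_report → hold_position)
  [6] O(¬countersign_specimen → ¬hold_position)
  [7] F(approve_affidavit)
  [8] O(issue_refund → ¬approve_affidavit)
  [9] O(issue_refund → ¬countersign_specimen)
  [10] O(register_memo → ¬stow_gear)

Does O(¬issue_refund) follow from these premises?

By case analysis on ¬register_memo: premise 2 gives O(¬register_memo → ¬stow_gear) and premise 10 gives O(register_memo → ¬stow_gear), so O(¬stow_gear) either way.
With premise 1, O(¬stow_gear → ¬report_ledger), the K-axiom yields O(¬report_ledger).
Premise 3 is O(¬hold_position → report_ledger); contrapositively O(¬report_ledger → hold_position). Since O(¬report_ledger) holds, K gives O(hold_position).
The contrapositive of premise 6 (O(¬countersign_specimen → ¬hold_position)) is O(hold_position → countersign_specimen), and O(hold_position) is already established, so O(countersign_specimen).
The contrapositive of premise 9 (O(issue_refund → ¬countersign_specimen)) is O(countersign_specimen → ¬issue_refund), and O(countersign_specimen) is already established, so O(¬issue_refund).
Premises 4, 5, 7, 8 do not contribute to this derivation.
So O(¬issue_refund) follows.

Yes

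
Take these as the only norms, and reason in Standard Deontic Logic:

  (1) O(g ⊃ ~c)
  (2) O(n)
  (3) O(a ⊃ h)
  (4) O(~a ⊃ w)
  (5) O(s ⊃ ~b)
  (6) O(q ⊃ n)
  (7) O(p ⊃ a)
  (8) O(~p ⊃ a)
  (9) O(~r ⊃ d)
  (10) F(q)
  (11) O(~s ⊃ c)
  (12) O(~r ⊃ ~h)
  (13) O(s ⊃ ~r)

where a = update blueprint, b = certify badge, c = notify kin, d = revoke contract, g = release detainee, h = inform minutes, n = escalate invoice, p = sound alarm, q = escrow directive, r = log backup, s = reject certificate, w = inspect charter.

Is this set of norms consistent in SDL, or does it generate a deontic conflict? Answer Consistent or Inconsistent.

Premise 6 is O(q ⊃ n); even if O(n) held, inferring O(q) would be affirming the consequent — invalid.
So O(q) is not derivable, and the apparent clash with O(~q) does not arise.
A world satisfying every obligation exists (e.g. a=true, b=false, c=true, d=false, g=false, h=true, n=true, p=false, q=false, r=true, s=false, w=false); no atom is both obligatory and forbidden, so the set is consistent.

Consistent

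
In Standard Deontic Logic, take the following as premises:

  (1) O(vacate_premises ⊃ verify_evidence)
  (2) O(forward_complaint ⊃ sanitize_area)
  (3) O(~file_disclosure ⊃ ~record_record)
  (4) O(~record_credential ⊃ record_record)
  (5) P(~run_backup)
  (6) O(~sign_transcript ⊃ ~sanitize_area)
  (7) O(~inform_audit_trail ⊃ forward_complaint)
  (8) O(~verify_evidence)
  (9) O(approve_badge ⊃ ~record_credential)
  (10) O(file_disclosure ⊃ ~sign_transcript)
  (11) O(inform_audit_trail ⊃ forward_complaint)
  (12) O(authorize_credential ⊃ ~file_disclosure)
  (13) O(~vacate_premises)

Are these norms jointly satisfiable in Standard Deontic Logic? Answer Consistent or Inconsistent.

Consistent

Premise 1 is O(vacate_premises ⊃ verify_evidence), but O(vacate_premises) is not derivable from the premises, so it does not yield O(verify_evidence).
So O(verify_evidence) is not derivable, and the apparent clash with O(~verify_evidence) does not arise.
A world satisfying every obligation exists (e.g. approve_badge=false, authorize_credential=false, file_disclosure=false, forward_complaint=true, inform_audit_trail=false, record_credential=true, record_record=false, run_backup=false, sanitize_area=true, sign_transcript=true, vacate_premises=false, verify_evidence=false); no atom is both obligatory and forbidden, so the set is consistent.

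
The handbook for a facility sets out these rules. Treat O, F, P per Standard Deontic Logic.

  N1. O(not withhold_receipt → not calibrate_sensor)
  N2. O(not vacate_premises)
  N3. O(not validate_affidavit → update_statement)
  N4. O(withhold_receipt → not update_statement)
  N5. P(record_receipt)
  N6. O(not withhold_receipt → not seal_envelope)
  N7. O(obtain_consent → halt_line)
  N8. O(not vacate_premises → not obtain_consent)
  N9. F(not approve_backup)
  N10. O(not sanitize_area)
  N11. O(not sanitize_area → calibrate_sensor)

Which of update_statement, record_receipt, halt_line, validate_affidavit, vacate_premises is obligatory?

Premise 10 states O(not sanitize_area) outright.
Applying K to premise 11 (O(not sanitize_area → calibrate_sensor)) and O(not sanitize_area) yields O(calibrate_sensor).
Premise 1 is O(not withhold_receipt → not calibrate_sensor); contrapositively O(calibrate_sensor → withhold_receipt). Since O(calibrate_sensor) holds, K gives O(withhold_receipt).
With premise 4, O(withhold_receipt → not update_statement), the K-axiom yields O(not update_statement).
Premise 3, O(not validate_affidavit → update_statement), contraposes to O(not update_statement → validate_affidavit); with O(not update_statement) we get O(validate_affidavit).
So O(validate_affidavit) holds — validate_affidavit is obligatory. None of the other listed options is made obligatory by any chain of premises.

validate_affidavit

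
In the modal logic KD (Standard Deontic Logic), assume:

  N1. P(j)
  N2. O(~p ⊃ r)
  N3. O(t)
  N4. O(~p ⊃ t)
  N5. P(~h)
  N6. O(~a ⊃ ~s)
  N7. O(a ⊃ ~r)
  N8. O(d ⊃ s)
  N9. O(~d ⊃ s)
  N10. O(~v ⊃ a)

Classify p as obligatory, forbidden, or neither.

Obligatory

Premises 9 and 8 are O(~d ⊃ s) and O(d ⊃ s); every ideal world satisfies ~d or d, so in either case s holds — hence O(s).
Premise 6 is O(~a ⊃ ~s); contrapositively O(s ⊃ a). Since O(s) holds, K gives O(a).
From O(a) and premise 7, O(a ⊃ ~r), we obtain O(~r).
Premise 2, O(~p ⊃ r), contraposes to O(~r ⊃ p); with O(~r) we get O(p).
Premises 1, 3, 4, 5, 10 do not contribute to this derivation.
Hence p is obligatory.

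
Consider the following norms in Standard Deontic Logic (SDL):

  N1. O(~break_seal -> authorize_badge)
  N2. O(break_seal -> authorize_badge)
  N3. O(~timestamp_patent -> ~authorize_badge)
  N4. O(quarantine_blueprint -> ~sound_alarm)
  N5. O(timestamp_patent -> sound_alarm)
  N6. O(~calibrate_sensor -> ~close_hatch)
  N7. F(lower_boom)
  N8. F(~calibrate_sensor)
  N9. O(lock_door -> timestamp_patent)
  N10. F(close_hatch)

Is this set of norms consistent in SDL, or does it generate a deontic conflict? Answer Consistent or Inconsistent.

Premise 6 is O(~calibrate_sensor -> ~close_hatch); even if O(~close_hatch) held, inferring O(~calibrate_sensor) would be affirming the consequent — invalid.
So O(~calibrate_sensor) is not derivable, and the apparent clash with O(calibrate_sensor) does not arise.
A world satisfying every obligation exists (e.g. authorize_badge=true, break_seal=false, calibrate_sensor=true, close_hatch=false, lock_door=false, lower_boom=false, quarantine_blueprint=false, sound_alarm=true, timestamp_patent=true); no atom is both obligatory and forbidden, so the set is consistent.

Consistent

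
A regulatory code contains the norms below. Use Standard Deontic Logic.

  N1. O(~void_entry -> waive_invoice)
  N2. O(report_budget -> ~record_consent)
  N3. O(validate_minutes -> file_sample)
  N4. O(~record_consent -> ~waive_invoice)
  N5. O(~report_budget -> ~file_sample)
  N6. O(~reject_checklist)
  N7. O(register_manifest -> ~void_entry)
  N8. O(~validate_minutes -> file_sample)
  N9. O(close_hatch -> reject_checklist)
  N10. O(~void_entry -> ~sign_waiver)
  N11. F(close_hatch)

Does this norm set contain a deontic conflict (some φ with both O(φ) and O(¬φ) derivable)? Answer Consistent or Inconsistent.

Consistent

Premise 9 is O(close_hatch -> reject_checklist), but O(close_hatch) is not derivable from the premises, so it does not yield O(reject_checklist).
So O(reject_checklist) is not derivable, and the apparent clash with O(~reject_checklist) does not arise.
A world satisfying every obligation exists (e.g. close_hatch=false, file_sample=true, record_consent=false, register_manifest=false, reject_checklist=false, report_budget=true, sign_waiver=false, validate_minutes=false, void_entry=true, waive_invoice=false); no atom is both obligatory and forbidden, so the set is consistent.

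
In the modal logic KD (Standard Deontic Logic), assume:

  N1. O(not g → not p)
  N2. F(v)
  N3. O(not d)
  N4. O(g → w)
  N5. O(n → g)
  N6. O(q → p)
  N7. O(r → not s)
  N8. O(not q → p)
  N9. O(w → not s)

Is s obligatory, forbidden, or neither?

Forbidden

Premises 6 and 8 cover both cases: O(q → p) and O(not q → p). Since q ∨ not q is a tautology, O(p) follows.
Premise 1 is O(not g → not p); contrapositively O(p → g). Since O(p) holds, K gives O(g).
From O(g) and premise 4, O(g → w), we obtain O(w).
Applying K to premise 9 (O(w → not s)) and O(w) yields O(not s).
Premises 2, 3, 5, 7 do not contribute to this derivation.
Thus O(not s), which is F(s): s is forbidden.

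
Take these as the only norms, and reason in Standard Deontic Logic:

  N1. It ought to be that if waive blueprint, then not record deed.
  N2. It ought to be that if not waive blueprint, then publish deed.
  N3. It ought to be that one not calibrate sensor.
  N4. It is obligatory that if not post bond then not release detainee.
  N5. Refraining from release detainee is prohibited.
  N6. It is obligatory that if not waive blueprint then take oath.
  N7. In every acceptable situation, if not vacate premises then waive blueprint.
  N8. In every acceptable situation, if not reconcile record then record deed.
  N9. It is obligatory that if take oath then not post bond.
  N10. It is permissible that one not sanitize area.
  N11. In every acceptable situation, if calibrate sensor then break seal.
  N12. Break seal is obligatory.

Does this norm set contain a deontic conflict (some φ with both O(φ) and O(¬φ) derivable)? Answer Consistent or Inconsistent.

Premise 11 is O(calibrate_sensor → break_seal); even if O(break_seal) held, inferring O(calibrate_sensor) would be affirming the consequent — invalid.
So O(calibrate_sensor) is not derivable, and the apparent clash with O(¬calibrate_sensor) does not arise.
A world satisfying every obligation exists (e.g. break_seal=true, calibrate_sensor=false, post_bond=true, publish_deed=false, reconcile_record=true, record_deed=false, release_detainee=true, sanitize_area=false, take_oath=false, vacate_premises=false, waive_blueprint=true); no atom is both obligatory and forbidden, so the set is consistent.

Consistent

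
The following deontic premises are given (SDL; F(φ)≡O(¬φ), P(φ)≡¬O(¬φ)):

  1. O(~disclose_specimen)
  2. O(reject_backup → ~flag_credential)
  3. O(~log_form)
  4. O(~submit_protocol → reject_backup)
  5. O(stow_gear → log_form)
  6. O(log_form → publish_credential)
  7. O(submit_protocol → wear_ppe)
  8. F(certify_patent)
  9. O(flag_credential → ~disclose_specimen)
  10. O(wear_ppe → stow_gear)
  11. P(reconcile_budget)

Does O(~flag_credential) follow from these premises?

Yes

From premise 3 we have O(~log_form).
Premise 5, O(stow_gear → log_form), contraposes to O(~log_form → ~stow_gear); with O(~log_form) we get O(~stow_gear).
Premise 10 is O(wear_ppe → stow_gear); contrapositively O(~stow_gear → ~wear_ppe). Since O(~stow_gear) holds, K gives O(~wear_ppe).
Premise 7, O(submit_protocol → wear_ppe), contraposes to O(~wear_ppe → ~submit_protocol); with O(~wear_ppe) we get O(~submit_protocol).
Applying K to premise 4 (O(~submit_protocol → reject_backup)) and O(~submit_protocol) yields O(reject_backup).
Applying K to premise 2 (O(reject_backup → ~flag_credential)) and O(reject_backup) yields O(~flag_credential).
Premises 1, 6, 8, 9, 11 do not contribute to this derivation.
So O(~flag_credential) follows.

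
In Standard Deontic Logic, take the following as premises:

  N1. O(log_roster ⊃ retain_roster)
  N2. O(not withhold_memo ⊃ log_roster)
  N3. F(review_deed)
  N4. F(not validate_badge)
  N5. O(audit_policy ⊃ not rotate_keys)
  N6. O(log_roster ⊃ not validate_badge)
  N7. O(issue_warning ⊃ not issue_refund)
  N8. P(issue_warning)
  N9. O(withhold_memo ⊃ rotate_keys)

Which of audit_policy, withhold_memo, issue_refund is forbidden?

Premise 4, F(not validate_badge), is equivalent to O(validate_badge).
Premise 6, O(log_roster ⊃ not validate_badge), contraposes to O(validate_badge ⊃ not log_roster); with O(validate_badge) we get O(not log_roster).
Premise 2, O(not withhold_memo ⊃ log_roster), contraposes to O(not log_roster ⊃ withhold_memo); with O(not log_roster) we get O(withhold_memo).
Applying K to premise 9 (O(withhold_memo ⊃ rotate_keys)) and O(withhold_memo) yields O(rotate_keys).
Premise 5 is O(audit_policy ⊃ not rotate_keys); contrapositively O(rotate_keys ⊃ not audit_policy). Since O(rotate_keys) holds, K gives O(not audit_policy).
So O(not audit_policy) holds, i.e. audit_policy is forbidden. None of the other listed options is forbidden under the premises.

audit_policy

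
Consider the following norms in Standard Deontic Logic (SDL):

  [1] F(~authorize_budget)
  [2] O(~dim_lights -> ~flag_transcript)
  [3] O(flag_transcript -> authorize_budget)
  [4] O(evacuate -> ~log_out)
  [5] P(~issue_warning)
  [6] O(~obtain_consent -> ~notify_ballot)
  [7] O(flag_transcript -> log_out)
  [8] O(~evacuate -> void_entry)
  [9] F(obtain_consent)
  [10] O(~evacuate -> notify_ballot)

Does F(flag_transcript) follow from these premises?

F(obtain_consent) at premise 9 means O(~obtain_consent).
From O(~obtain_consent) and premise 6, O(~obtain_consent -> ~notify_ballot), we obtain O(~notify_ballot).
Premise 10, O(~evacuate -> notify_ballot), contraposes to O(~notify_ballot -> evacuate); with O(~notify_ballot) we get O(evacuate).
With premise 4, O(evacuate -> ~log_out), the K-axiom yields O(~log_out).
Premise 7 is O(flag_transcript -> log_out); contrapositively O(~log_out -> ~flag_transcript). Since O(~log_out) holds, K gives O(~flag_transcript).
Premises 1, 2, 3, 5, 8 do not contribute to this derivation.
So O(~flag_transcript) holds, i.e. F(flag_transcript). The claim follows.

Yes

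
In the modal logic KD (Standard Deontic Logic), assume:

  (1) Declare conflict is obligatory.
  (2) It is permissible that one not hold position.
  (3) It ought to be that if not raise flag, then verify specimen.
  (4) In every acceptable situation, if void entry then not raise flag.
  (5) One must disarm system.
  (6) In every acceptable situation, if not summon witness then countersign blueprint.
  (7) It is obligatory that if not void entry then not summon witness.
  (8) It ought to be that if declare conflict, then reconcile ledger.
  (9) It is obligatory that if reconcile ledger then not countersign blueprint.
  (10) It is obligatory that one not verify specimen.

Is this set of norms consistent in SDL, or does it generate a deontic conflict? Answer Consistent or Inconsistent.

Inconsistent

From premise 10 we have O(¬verify_specimen).
Premise 3, O(¬raise_flag → verify_specimen), contraposes to O(¬verify_specimen → raise_flag); with O(¬verify_specimen) we get O(raise_flag).
The contrapositive of premise 4 (O(void_entry → ¬raise_flag)) is O(raise_flag → ¬void_entry), and O(raise_flag) is already established, so O(¬void_entry).
With premise 7, O(¬void_entry → ¬summon_witness), the K-axiom yields O(¬summon_witness).
With premise 6, O(¬summon_witness → countersign_blueprint), the K-axiom yields O(countersign_blueprint).
Premise 9, O(reconcile_ledger → ¬countersign_blueprint), contraposes to O(countersign_blueprint → ¬reconcile_ledger); with O(countersign_blueprint) we get O(¬reconcile_ledger).
Premise 8, O(declare_conflict → reconcile_ledger), contraposes to O(¬reconcile_ledger → ¬declare_conflict); with O(¬reconcile_ledger) we get O(¬declare_conflict).
Yet premise 1 states O(declare_conflict).
We now have both O(¬declare_conflict) and O(declare_conflict) — declare_conflict is simultaneously obligatory and forbidden, violating the D-axiom.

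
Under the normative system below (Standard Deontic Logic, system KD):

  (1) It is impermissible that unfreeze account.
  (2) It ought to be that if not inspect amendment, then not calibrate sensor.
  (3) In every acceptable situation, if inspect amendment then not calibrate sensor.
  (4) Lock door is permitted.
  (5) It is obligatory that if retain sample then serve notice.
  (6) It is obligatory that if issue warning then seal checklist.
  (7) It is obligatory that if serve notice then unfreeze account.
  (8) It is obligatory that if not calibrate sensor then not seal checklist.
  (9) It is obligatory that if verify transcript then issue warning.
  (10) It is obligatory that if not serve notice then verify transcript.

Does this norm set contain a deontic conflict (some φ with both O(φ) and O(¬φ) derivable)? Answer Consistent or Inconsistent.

By case analysis on inspect_amendment: premise 3 gives O(inspect_amendment → ¬calibrate_sensor) and premise 2 gives O(¬inspect_amendment → ¬calibrate_sensor), so O(¬calibrate_sensor) either way.
With premise 8, O(¬calibrate_sensor → ¬seal_checklist), the K-axiom yields O(¬seal_checklist).
Premise 6 is O(issue_warning → seal_checklist); contrapositively O(¬seal_checklist → ¬issue_warning). Since O(¬seal_checklist) holds, K gives O(¬issue_warning).
Premise 9 is O(verify_transcript → issue_warning); contrapositively O(¬issue_warning → ¬verify_transcript). Since O(¬issue_warning) holds, K gives O(¬verify_transcript).
Premise 10 is O(¬serve_notice → verify_transcript); contrapositively O(¬verify_transcript → serve_notice). Since O(¬verify_transcript) holds, K gives O(serve_notice).
With premise 7, O(serve_notice → unfreeze_account), the K-axiom yields O(unfreeze_account).
But premise 1, F(unfreeze_account), means O(¬unfreeze_account).
We now have both O(unfreeze_account) and O(¬unfreeze_account) — unfreeze_account is simultaneously obligatory and forbidden, violating the D-axiom.

Inconsistent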